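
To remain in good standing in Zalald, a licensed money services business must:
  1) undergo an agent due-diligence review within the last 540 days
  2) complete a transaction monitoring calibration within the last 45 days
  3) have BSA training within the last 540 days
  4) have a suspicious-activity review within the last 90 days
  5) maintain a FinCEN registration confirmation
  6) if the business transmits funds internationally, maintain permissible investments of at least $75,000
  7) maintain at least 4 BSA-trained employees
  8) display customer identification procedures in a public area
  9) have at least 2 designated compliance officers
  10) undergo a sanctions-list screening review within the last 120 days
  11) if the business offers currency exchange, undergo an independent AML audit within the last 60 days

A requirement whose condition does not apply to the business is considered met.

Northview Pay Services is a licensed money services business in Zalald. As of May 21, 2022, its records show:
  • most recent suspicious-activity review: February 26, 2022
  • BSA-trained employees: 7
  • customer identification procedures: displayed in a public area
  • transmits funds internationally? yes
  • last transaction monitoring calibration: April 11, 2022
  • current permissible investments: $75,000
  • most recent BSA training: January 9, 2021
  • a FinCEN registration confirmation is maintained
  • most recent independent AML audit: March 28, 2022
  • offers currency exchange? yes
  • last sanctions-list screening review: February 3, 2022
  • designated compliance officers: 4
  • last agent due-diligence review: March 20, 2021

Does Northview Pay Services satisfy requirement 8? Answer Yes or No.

Yes

8. customer identification procedures present → met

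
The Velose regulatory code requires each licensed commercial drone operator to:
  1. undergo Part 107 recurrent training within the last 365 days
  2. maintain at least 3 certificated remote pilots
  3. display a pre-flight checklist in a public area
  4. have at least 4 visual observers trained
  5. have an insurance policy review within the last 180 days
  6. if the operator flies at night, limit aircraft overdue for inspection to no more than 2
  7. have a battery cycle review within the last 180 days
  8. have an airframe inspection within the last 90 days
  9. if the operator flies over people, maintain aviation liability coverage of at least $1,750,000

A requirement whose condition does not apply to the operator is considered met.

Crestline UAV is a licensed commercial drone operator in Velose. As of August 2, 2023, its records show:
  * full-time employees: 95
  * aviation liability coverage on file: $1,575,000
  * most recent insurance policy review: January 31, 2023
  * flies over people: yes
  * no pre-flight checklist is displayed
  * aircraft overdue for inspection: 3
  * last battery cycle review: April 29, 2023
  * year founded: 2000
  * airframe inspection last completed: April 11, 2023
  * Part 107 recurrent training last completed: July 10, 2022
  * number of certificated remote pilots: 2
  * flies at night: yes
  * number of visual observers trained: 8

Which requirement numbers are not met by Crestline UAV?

1, 2, 3, 5, 6, 8, 9

1. Part 107 recurrent training 388 days ago vs limit 365 → not met
2. certificated remote pilots 2 < 3 → not met
3. pre-flight checklist absent → not met
4. visual observers trained 8 ≥ 4 → met
5. insurance policy review 183 days ago vs limit 180 → not met
6. condition 'flies at night' holds; aircraft overdue for inspection 3 > 2 → not met
7. battery cycle review 95 days ago vs limit 180 → met
8. airframe inspection 113 days ago vs limit 90 → not met
9. condition 'flies over people' holds; aviation liability coverage $1,575,000 < $1,750,000 → not met
Not met: 1, 2, 3, 5, 6, 8, 9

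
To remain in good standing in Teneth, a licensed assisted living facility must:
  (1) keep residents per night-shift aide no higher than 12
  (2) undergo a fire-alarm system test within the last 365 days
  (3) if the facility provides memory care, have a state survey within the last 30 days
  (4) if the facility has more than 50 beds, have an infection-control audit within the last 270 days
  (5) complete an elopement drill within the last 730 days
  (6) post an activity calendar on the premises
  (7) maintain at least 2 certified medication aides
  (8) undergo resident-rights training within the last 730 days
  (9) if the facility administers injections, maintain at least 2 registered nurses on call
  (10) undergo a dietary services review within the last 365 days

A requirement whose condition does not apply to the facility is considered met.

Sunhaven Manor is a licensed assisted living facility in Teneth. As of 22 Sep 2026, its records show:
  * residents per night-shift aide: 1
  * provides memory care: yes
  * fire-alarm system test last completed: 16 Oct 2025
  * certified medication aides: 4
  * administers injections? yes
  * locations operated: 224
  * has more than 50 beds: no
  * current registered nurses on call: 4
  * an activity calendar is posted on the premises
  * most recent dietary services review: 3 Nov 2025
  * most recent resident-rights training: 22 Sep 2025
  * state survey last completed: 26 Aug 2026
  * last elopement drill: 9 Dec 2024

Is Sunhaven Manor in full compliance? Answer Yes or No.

Yes

1. residents per night-shift aide 1 ≤ 12 → met
2. fire-alarm system test 341 days ago vs limit 365 → met
3. condition 'provides memory care' holds; state survey 27 days ago vs limit 30 → met
4. condition 'has more than 50 beds' does not hold → requirement n/a → met
5. elopement drill 652 days ago vs limit 730 → met
6. activity calendar present → met
7. certified medication aides 4 ≥ 2 → met
8. resident-rights training 365 days ago vs limit 730 → met
9. condition 'administers injections' holds; registered nurses on call 4 ≥ 2 → met
10. dietary services review 323 days ago vs limit 365 → met
All met.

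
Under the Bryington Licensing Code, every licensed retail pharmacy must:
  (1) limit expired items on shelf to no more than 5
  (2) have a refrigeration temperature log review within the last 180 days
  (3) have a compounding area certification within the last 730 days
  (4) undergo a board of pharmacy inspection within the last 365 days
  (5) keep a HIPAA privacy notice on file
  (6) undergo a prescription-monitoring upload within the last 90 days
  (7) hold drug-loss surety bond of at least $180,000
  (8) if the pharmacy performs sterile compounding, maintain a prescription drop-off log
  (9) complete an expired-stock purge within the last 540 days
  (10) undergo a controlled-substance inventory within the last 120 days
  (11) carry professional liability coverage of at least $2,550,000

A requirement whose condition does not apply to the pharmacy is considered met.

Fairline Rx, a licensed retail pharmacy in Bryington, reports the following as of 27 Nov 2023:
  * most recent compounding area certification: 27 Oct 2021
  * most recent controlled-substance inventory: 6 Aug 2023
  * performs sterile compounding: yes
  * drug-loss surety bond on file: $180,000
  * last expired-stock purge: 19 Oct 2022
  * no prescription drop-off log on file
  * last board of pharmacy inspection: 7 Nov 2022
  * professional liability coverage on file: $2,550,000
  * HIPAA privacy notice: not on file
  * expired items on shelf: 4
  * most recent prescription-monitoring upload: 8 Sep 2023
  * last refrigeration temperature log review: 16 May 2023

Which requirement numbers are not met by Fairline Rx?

2, 3, 4, 5, 8

1. expired items on shelf 4 ≤ 5 → met
2. refrigeration temperature log review 195 days ago vs limit 180 → not met
3. compounding area certification 761 days ago vs limit 730 → not met
4. board of pharmacy inspection 385 days ago vs limit 365 → not met
5. HIPAA privacy notice absent → not met
6. prescription-monitoring upload 80 days ago vs limit 90 → met
7. drug-loss surety bond $180,000 ≥ $180,000 → met
8. condition 'performs sterile compounding' holds; prescription drop-off log absent → not met
9. expired-stock purge 404 days ago vs limit 540 → met
10. controlled-substance inventory 113 days ago vs limit 120 → met
11. professional liability coverage $2,550,000 ≥ $2,550,000 → met
Not met: 2, 3, 4, 5, 8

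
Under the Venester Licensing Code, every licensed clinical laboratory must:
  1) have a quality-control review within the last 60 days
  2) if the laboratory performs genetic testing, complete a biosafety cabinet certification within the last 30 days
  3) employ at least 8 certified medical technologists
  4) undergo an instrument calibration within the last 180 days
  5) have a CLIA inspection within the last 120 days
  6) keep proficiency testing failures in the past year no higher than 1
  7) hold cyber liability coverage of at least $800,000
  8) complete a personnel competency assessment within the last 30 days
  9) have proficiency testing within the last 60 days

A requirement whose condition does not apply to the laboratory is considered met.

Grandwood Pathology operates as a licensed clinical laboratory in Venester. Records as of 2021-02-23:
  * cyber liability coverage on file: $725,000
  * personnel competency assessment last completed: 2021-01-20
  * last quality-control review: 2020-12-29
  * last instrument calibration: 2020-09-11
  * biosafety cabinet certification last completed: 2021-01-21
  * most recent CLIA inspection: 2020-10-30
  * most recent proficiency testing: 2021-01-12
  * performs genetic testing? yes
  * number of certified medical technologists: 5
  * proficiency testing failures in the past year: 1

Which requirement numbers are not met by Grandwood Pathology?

2, 3, 7, 8

1. quality-control review 56 days ago vs limit 60 → met
2. condition 'performs genetic testing' holds; biosafety cabinet certification 33 days ago vs limit 30 → not met
3. certified medical technologists 5 < 8 → not met
4. instrument calibration 165 days ago vs limit 180 → met
5. CLIA inspection 116 days ago vs limit 120 → met
6. proficiency testing failures in the past year 1 ≤ 1 → met
7. cyber liability coverage $725,000 < $800,000 → not met
8. personnel competency assessment 34 days ago vs limit 30 → not met
9. proficiency testing 42 days ago vs limit 60 → met
Not met: 2, 3, 7, 8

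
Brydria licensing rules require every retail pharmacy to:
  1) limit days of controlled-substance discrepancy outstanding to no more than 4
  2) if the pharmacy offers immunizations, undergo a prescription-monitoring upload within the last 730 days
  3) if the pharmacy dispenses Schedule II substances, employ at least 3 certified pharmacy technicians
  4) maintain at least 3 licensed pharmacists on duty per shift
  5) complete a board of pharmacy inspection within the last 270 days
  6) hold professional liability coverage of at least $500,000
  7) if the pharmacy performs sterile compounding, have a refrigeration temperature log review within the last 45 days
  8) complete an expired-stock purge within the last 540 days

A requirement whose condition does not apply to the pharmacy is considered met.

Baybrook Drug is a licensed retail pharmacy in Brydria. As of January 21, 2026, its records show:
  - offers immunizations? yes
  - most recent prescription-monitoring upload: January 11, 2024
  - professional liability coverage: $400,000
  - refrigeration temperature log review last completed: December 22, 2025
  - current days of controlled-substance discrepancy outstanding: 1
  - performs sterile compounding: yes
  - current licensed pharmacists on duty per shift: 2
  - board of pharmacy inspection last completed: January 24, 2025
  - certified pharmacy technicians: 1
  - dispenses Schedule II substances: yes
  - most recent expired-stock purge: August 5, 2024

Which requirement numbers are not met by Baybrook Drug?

1. days of controlled-substance discrepancy outstanding 1 ≤ 4 → met
2. condition 'offers immunizations' holds; prescription-monitoring upload 741 days ago vs limit 730 → not met
3. condition 'dispenses Schedule II substances' holds; certified pharmacy technicians 1 < 3 → not met
4. licensed pharmacists on duty per shift 2 < 3 → not met
5. board of pharmacy inspection 362 days ago vs limit 270 → not met
6. professional liability coverage $400,000 < $500,000 → not met
7. condition 'performs sterile compounding' holds; refrigeration temperature log review 30 days ago vs limit 45 → met
8. expired-stock purge 534 days ago vs limit 540 → met
Not met: 2, 3, 4, 5, 6

2, 3, 4, 5, 6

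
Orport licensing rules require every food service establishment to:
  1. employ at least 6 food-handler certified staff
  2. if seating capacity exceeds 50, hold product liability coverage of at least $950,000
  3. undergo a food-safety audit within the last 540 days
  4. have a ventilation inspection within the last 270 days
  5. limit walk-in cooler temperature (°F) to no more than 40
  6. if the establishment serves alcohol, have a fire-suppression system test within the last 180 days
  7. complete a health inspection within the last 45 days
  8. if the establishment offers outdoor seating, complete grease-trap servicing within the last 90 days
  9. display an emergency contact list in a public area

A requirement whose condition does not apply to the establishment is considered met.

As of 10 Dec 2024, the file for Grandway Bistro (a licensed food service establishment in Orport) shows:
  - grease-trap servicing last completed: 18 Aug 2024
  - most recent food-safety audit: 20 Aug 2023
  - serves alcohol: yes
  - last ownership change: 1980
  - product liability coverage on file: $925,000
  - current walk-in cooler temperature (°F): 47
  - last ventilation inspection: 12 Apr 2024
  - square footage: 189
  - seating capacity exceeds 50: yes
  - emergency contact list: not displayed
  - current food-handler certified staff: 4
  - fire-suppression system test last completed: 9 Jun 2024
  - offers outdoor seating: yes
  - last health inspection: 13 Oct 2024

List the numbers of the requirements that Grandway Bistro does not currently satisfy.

1, 2, 5, 6, 7, 8, 9

1. food-handler certified staff 4 < 6 → not met
2. condition 'seating capacity exceeds 50' holds; product liability coverage $925,000 < $950,000 → not met
3. food-safety audit 478 days ago vs limit 540 → met
4. ventilation inspection 242 days ago vs limit 270 → met
5. walk-in cooler temperature (°F) 47 > 40 → not met
6. condition 'serves alcohol' holds; fire-suppression system test 184 days ago vs limit 180 → not met
7. health inspection 58 days ago vs limit 45 → not met
8. condition 'offers outdoor seating' holds; grease-trap servicing 114 days ago vs limit 90 → not met
9. emergency contact list absent → not met
Not met: 1, 2, 5, 6, 7, 8, 9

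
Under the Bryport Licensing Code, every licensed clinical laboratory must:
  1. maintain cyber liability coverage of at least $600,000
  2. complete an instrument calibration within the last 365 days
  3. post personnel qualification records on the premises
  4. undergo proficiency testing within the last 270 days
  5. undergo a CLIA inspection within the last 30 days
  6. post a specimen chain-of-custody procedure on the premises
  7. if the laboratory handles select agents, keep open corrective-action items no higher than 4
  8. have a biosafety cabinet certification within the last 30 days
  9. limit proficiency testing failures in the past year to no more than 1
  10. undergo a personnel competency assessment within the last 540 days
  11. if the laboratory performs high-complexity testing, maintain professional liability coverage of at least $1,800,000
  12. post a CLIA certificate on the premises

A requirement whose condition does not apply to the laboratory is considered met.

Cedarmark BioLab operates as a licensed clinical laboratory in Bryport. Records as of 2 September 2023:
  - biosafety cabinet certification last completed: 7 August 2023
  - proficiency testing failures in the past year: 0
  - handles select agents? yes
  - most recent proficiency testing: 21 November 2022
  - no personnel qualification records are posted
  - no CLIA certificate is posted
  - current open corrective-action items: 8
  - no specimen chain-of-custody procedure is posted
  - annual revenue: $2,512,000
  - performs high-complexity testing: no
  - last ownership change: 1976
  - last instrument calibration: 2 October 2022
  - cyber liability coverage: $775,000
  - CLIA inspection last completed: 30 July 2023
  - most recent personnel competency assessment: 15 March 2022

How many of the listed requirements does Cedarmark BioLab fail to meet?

6

1. cyber liability coverage $775,000 ≥ $600,000 → met
2. instrument calibration 335 days ago vs limit 365 → met
3. personnel qualification records absent → not met
4. proficiency testing 285 days ago vs limit 270 → not met
5. CLIA inspection 34 days ago vs limit 30 → not met
6. specimen chain-of-custody procedure absent → not met
7. condition 'handles select agents' holds; open corrective-action items 8 > 4 → not met
8. biosafety cabinet certification 26 days ago vs limit 30 → met
9. proficiency testing failures in the past year 0 ≤ 1 → met
10. personnel competency assessment 536 days ago vs limit 540 → met
11. condition 'performs high-complexity testing' does not hold → requirement n/a → met
12. CLIA certificate absent → not met
Not met: 6 of 12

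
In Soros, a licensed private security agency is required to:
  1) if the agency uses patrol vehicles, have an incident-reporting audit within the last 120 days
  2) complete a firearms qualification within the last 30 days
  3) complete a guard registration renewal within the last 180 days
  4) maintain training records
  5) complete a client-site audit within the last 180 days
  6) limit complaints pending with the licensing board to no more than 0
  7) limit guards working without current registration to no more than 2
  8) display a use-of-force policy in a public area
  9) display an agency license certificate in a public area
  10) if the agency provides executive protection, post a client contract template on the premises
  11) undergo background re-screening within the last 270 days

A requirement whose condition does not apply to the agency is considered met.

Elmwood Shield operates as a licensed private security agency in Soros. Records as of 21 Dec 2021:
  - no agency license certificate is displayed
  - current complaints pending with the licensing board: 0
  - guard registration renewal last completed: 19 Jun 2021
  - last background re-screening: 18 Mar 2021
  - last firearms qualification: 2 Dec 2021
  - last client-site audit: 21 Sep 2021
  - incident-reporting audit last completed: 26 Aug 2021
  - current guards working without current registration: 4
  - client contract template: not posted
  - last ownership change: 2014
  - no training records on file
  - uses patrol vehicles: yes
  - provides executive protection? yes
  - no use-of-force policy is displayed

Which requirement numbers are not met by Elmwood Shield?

3, 4, 7, 8, 9, 10, 11

1. condition 'uses patrol vehicles' holds; incident-reporting audit 117 days ago vs limit 120 → met
2. firearms qualification 19 days ago vs limit 30 → met
3. guard registration renewal 185 days ago vs limit 180 → not met
4. training records absent → not met
5. client-site audit 91 days ago vs limit 180 → met
6. complaints pending with the licensing board 0 ≤ 0 → met
7. guards working without current registration 4 > 2 → not met
8. use-of-force policy absent → not met
9. agency license certificate absent → not met
10. condition 'provides executive protection' holds; client contract template absent → not met
11. background re-screening 278 days ago vs limit 270 → not met
Not met: 3, 4, 7, 8, 9, 10, 11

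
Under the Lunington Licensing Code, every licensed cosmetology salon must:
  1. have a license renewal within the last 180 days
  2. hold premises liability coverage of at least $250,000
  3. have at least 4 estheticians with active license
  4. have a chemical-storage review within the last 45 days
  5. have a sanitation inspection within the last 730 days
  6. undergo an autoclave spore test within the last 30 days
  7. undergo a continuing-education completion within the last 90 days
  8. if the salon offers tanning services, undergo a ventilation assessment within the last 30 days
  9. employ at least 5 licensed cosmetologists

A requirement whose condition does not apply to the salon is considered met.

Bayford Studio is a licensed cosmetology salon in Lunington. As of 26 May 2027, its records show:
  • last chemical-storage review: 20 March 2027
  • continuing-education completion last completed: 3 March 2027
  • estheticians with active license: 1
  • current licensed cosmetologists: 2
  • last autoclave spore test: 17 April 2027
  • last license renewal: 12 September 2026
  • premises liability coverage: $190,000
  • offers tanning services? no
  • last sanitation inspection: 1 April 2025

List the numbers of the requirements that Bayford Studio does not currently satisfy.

1, 2, 3, 4, 5, 6, 9

1. license renewal 256 days ago vs limit 180 → not met
2. premises liability coverage $190,000 < $250,000 → not met
3. estheticians with active license 1 < 4 → not met
4. chemical-storage review 67 days ago vs limit 45 → not met
5. sanitation inspection 785 days ago vs limit 730 → not met
6. autoclave spore test 39 days ago vs limit 30 → not met
7. continuing-education completion 84 days ago vs limit 90 → met
8. condition 'offers tanning services' does not hold → requirement n/a → met
9. licensed cosmetologists 2 < 5 → not met
Not met: 1, 2, 3, 4, 5, 6, 9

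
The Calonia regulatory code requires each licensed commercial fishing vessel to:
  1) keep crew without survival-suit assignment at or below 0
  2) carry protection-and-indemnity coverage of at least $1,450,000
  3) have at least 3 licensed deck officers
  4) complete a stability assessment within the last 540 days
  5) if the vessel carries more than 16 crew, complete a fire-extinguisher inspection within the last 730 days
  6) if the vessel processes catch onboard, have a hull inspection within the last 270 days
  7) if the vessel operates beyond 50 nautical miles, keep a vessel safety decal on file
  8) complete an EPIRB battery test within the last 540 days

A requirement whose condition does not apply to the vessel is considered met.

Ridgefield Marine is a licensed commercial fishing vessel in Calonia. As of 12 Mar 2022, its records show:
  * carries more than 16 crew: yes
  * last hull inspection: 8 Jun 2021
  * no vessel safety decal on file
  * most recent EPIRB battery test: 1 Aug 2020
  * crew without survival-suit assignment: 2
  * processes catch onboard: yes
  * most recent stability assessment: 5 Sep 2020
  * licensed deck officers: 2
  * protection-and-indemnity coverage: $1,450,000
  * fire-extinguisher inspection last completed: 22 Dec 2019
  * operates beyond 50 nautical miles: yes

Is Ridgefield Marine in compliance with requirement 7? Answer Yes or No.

No

7. condition 'operates beyond 50 nautical miles' holds; vessel safety decal absent → not met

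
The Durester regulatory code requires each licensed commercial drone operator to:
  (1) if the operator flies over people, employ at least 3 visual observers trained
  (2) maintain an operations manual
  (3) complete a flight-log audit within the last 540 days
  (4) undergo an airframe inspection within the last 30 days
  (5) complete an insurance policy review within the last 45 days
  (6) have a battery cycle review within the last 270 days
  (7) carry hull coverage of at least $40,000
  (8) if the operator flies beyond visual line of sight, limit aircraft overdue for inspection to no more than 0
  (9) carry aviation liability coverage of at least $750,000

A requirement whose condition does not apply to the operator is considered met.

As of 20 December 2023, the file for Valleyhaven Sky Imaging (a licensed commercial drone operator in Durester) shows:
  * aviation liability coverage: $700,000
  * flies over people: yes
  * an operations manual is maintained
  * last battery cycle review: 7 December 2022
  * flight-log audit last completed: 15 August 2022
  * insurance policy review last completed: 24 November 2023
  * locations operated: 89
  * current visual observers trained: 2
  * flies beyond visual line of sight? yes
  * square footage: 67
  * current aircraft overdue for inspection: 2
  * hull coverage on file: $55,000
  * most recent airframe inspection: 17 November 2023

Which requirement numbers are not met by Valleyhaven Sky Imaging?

1. condition 'flies over people' holds; visual observers trained 2 < 3 → not met
2. operations manual present → met
3. flight-log audit 492 days ago vs limit 540 → met
4. airframe inspection 33 days ago vs limit 30 → not met
5. insurance policy review 26 days ago vs limit 45 → met
6. battery cycle review 378 days ago vs limit 270 → not met
7. hull coverage $55,000 ≥ $40,000 → met
8. condition 'flies beyond visual line of sight' holds; aircraft overdue for inspection 2 > 0 → not met
9. aviation liability coverage $700,000 < $750,000 → not met
Not met: 1, 4, 6, 8, 9

1, 4, 6, 8, 9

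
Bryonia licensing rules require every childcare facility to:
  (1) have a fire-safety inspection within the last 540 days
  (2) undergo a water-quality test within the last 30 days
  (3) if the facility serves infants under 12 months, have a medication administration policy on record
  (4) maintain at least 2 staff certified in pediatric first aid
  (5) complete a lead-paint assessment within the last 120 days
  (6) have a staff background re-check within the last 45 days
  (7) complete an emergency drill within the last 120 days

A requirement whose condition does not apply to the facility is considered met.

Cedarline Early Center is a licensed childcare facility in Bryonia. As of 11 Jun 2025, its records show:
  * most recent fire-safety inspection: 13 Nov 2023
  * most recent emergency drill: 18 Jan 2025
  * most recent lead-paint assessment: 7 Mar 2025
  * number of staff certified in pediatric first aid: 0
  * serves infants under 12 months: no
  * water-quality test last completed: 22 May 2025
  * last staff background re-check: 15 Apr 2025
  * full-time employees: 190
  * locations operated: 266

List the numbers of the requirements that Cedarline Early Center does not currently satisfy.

1. fire-safety inspection 576 days ago vs limit 540 → not met
2. water-quality test 20 days ago vs limit 30 → met
3. condition 'serves infants under 12 months' does not hold → requirement n/a → met
4. staff certified in pediatric first aid 0 < 2 → not met
5. lead-paint assessment 96 days ago vs limit 120 → met
6. staff background re-check 57 days ago vs limit 45 → not met
7. emergency drill 144 days ago vs limit 120 → not met
Not met: 1, 4, 6, 7

1, 4, 6, 7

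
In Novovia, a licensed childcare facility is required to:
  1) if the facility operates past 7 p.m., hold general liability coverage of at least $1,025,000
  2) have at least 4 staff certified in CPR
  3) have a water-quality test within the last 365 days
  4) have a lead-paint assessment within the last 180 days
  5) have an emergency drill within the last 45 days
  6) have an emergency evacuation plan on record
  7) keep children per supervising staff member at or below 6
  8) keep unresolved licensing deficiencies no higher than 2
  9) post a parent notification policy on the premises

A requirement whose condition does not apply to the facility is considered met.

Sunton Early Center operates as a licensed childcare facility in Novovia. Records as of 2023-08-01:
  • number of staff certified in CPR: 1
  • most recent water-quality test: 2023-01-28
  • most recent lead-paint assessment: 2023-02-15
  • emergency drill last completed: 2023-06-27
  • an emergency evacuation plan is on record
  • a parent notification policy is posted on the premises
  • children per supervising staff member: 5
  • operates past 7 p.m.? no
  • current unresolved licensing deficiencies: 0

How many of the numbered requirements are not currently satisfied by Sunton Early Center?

1. condition 'operates past 7 p.m.' does not hold → requirement n/a → met
2. staff certified in CPR 1 < 4 → not met
3. water-quality test 185 days ago vs limit 365 → met
4. lead-paint assessment 167 days ago vs limit 180 → met
5. emergency drill 35 days ago vs limit 45 → met
6. emergency evacuation plan present → met
7. children per supervising staff member 5 ≤ 6 → met
8. unresolved licensing deficiencies 0 ≤ 2 → met
9. parent notification policy present → met
Not met: 1 of 9

1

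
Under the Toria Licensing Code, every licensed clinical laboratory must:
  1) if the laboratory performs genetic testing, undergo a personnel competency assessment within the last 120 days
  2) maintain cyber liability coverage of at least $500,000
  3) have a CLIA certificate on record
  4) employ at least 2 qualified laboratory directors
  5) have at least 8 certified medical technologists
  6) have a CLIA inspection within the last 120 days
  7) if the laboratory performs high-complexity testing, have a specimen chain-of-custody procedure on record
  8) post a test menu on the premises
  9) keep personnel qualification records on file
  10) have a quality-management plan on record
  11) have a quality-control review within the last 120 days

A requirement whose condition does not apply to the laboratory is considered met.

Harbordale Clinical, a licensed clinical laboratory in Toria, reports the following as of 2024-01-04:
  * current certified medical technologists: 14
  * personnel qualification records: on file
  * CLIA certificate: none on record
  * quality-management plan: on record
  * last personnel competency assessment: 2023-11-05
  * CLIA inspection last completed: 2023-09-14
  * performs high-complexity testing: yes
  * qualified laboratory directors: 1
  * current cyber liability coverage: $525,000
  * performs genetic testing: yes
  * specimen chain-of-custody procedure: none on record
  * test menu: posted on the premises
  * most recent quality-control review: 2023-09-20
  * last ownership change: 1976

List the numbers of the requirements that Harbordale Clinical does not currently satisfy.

1. condition 'performs genetic testing' holds; personnel competency assessment 60 days ago vs limit 120 → met
2. cyber liability coverage $525,000 ≥ $500,000 → met
3. CLIA certificate absent → not met
4. qualified laboratory directors 1 < 2 → not met
5. certified medical technologists 14 ≥ 8 → met
6. CLIA inspection 112 days ago vs limit 120 → met
7. condition 'performs high-complexity testing' holds; specimen chain-of-custody procedure absent → not met
8. test menu present → met
9. personnel qualification records present → met
10. quality-management plan present → met
11. quality-control review 106 days ago vs limit 120 → met
Not met: 3, 4, 7

3, 4, 7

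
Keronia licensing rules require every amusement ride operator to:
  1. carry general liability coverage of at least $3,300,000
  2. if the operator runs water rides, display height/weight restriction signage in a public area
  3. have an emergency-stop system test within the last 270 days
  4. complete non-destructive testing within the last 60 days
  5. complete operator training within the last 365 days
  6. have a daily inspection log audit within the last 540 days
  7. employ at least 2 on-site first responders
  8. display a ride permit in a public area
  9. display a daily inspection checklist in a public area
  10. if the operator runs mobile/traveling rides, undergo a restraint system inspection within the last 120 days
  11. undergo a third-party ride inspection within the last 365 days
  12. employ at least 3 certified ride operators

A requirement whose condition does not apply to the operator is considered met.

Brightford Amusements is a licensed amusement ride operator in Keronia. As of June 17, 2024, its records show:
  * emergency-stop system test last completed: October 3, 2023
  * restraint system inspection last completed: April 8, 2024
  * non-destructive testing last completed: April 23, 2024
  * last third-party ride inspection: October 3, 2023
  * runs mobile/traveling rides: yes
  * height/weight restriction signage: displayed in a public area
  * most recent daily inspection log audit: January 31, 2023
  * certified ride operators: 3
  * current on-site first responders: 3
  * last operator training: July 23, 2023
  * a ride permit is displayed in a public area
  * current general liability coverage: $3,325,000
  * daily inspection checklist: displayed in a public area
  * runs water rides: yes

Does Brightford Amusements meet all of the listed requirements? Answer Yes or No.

1. general liability coverage $3,325,000 ≥ $3,300,000 → met
2. condition 'runs water rides' holds; height/weight restriction signage present → met
3. emergency-stop system test 258 days ago vs limit 270 → met
4. non-destructive testing 55 days ago vs limit 60 → met
5. operator training 330 days ago vs limit 365 → met
6. daily inspection log audit 503 days ago vs limit 540 → met
7. on-site first responders 3 ≥ 2 → met
8. ride permit present → met
9. daily inspection checklist present → met
10. condition 'runs mobile/traveling rides' holds; restraint system inspection 70 days ago vs limit 120 → met
11. third-party ride inspection 258 days ago vs limit 365 → met
12. certified ride operators 3 ≥ 3 → met
All met.

Yes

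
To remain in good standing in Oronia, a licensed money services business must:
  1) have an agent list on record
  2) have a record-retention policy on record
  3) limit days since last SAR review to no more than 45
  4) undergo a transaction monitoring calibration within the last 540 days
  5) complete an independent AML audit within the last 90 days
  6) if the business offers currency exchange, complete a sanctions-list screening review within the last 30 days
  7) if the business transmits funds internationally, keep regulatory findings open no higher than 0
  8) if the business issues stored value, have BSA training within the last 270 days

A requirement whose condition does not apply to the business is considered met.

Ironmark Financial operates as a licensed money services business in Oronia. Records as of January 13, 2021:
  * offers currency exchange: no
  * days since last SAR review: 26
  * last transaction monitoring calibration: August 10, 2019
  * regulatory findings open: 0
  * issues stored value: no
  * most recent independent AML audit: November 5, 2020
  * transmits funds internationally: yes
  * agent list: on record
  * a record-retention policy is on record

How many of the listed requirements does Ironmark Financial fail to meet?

0

1. agent list present → met
2. record-retention policy present → met
3. days since last SAR review 26 ≤ 45 → met
4. transaction monitoring calibration 522 days ago vs limit 540 → met
5. independent AML audit 69 days ago vs limit 90 → met
6. condition 'offers currency exchange' does not hold → requirement n/a → met
7. condition 'transmits funds internationally' holds; regulatory findings open 0 ≤ 0 → met
8. condition 'issues stored value' does not hold → requirement n/a → met
Not met: 0 of 8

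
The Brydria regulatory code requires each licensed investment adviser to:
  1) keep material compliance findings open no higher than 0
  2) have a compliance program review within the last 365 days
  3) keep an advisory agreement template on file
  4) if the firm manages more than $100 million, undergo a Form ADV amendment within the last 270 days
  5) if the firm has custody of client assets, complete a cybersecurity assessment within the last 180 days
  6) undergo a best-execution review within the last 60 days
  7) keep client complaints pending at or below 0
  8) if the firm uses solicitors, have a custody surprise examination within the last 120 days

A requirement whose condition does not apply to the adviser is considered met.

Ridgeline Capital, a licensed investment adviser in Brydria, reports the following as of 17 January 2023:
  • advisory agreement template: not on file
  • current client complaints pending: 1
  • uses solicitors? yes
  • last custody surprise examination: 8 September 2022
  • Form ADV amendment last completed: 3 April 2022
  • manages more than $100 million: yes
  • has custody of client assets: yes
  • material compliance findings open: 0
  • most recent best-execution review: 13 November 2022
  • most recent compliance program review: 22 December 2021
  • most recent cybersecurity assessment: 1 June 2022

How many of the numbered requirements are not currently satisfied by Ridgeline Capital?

1. material compliance findings open 0 ≤ 0 → met
2. compliance program review 391 days ago vs limit 365 → not met
3. advisory agreement template absent → not met
4. condition 'manages more than $100 million' holds; Form ADV amendment 289 days ago vs limit 270 → not met
5. condition 'has custody of client assets' holds; cybersecurity assessment 230 days ago vs limit 180 → not met
6. best-execution review 65 days ago vs limit 60 → not met
7. client complaints pending 1 > 0 → not met
8. condition 'uses solicitors' holds; custody surprise examination 131 days ago vs limit 120 → not met
Not met: 7 of 8

7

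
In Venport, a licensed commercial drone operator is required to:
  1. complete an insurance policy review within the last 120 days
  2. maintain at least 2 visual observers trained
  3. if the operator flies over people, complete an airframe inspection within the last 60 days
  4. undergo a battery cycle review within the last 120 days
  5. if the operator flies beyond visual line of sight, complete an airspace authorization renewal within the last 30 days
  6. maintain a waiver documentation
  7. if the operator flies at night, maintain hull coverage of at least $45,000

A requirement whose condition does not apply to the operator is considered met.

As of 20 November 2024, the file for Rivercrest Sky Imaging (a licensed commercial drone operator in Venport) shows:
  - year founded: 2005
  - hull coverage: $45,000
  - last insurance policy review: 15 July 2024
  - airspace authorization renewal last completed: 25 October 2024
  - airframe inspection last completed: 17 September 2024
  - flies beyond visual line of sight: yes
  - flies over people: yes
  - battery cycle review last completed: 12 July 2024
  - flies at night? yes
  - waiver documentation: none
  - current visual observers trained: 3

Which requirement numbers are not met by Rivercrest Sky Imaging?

1, 3, 4, 6

1. insurance policy review 128 days ago vs limit 120 → not met
2. visual observers trained 3 ≥ 2 → met
3. condition 'flies over people' holds; airframe inspection 64 days ago vs limit 60 → not met
4. battery cycle review 131 days ago vs limit 120 → not met
5. condition 'flies beyond visual line of sight' holds; airspace authorization renewal 26 days ago vs limit 30 → met
6. waiver documentation absent → not met
7. condition 'flies at night' holds; hull coverage $45,000 ≥ $45,000 → met
Not met: 1, 3, 4, 6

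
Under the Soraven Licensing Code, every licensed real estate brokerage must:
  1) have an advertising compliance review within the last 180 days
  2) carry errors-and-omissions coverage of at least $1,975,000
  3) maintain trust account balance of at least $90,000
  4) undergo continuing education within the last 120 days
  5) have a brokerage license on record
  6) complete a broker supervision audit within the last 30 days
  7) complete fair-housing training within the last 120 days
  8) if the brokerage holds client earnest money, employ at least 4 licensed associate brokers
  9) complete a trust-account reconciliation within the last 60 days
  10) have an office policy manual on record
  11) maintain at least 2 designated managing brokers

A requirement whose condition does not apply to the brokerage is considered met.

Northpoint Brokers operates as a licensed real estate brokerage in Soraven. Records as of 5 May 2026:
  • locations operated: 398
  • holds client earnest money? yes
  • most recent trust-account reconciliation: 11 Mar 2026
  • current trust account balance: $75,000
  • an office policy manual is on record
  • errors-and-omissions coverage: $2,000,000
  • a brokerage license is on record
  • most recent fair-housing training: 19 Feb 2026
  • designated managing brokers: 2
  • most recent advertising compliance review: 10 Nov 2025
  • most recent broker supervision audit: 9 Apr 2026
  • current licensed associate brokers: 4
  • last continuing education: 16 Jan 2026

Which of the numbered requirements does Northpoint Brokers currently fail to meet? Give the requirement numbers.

1. advertising compliance review 176 days ago vs limit 180 → met
2. errors-and-omissions coverage $2,000,000 ≥ $1,975,000 → met
3. trust account balance $75,000 < $90,000 → not met
4. continuing education 109 days ago vs limit 120 → met
5. brokerage license present → met
6. broker supervision audit 26 days ago vs limit 30 → met
7. fair-housing training 75 days ago vs limit 120 → met
8. condition 'holds client earnest money' holds; licensed associate brokers 4 ≥ 4 → met
9. trust-account reconciliation 55 days ago vs limit 60 → met
10. office policy manual present → met
11. designated managing brokers 2 ≥ 2 → met
Not met: 3

3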